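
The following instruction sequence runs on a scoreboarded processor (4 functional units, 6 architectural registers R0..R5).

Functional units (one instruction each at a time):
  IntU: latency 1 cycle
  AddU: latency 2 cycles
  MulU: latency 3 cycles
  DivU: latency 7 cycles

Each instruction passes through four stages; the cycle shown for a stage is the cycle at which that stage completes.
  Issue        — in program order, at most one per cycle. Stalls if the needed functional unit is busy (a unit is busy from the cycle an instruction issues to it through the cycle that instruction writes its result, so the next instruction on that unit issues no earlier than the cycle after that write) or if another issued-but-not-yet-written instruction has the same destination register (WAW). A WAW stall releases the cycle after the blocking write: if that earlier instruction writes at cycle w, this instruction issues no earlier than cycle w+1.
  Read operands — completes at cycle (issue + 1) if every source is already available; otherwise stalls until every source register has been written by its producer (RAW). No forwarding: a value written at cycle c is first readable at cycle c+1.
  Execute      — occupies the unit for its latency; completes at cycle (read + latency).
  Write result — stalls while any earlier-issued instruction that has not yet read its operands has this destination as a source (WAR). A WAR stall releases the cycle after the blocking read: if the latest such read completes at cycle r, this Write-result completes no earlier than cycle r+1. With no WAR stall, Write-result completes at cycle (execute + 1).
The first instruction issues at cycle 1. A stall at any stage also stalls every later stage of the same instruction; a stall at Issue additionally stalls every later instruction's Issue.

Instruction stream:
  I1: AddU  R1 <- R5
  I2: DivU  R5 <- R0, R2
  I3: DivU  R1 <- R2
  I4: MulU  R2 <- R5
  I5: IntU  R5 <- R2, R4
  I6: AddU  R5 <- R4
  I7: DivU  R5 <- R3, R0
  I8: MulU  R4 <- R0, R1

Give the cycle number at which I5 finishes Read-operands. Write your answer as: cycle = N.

cycle = 19

cycle 1: I1 dispatched to AddU
cycle 2: I1 operands ready; I2 dispatched to DivU
cycle 3: I2 operands ready
cycle 4: I1 complete
cycle 5: R1←I1
cycle 10: I2 complete
cycle 11: R5←I2
cycle 12: I3 dispatched to DivU
cycle 13: I3 operands ready; I4 dispatched to MulU
cycle 14: I4 operands ready; I5 dispatched to IntU
cycle 17: I4 complete
cycle 18: R2←I4
cycle 19: I5 operands ready
cycle 20: I3 complete; I5 complete
cycle 21: R1←I3; R5←I5
cycle 22: I6 dispatched to AddU
cycle 23: I6 operands ready
cycle 25: I6 complete
cycle 26: R5←I6
cycle 27: I7 dispatched to DivU
cycle 28: I7 operands ready; I8 dispatched to MulU
cycle 29: I8 operands ready
cycle 32: I8 complete
cycle 33: R4←I8
cycle 35: I7 complete
cycle 36: R5←I7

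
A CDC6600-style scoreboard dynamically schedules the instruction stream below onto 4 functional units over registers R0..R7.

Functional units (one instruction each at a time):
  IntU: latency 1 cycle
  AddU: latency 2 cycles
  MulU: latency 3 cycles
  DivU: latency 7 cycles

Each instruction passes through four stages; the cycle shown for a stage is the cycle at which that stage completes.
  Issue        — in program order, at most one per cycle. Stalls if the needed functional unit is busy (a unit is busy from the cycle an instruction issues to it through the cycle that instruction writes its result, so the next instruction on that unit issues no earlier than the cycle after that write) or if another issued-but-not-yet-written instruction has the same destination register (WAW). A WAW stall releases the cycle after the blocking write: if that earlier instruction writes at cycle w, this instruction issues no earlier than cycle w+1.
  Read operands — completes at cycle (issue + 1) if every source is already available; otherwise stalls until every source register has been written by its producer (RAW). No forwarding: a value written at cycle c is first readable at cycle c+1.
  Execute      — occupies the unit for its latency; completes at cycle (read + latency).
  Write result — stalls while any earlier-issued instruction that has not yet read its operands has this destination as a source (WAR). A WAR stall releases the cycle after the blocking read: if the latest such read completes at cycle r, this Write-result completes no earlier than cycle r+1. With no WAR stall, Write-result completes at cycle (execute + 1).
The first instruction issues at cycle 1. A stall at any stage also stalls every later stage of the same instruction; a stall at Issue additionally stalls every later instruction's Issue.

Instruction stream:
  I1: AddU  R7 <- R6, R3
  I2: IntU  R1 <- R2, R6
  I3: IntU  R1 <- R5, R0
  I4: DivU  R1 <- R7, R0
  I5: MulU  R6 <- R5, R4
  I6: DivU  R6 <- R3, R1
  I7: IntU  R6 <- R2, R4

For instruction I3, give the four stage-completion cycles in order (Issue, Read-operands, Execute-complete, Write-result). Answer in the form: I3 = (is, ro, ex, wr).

I3 = (6, 7, 8, 9)

cycle 1: issue I1 (AddU)
cycle 2: I1 read-ops · issue I2 (IntU)
cycle 3: I2 read-ops
cycle 4: I1 finished on AddU · I2 finished on IntU
cycle 5: I1→R7 · I2→R1
cycle 6: issue I3 (IntU)
cycle 7: I3 read-ops
cycle 8: I3 finished on IntU
cycle 9: I3→R1
cycle 10: issue I4 (DivU)
cycle 11: I4 read-ops · issue I5 (MulU)
cycle 12: I5 read-ops
cycle 15: I5 finished on MulU
cycle 16: I5→R6
cycle 18: I4 finished on DivU
cycle 19: I4→R1
cycle 20: issue I6 (DivU)
cycle 21: I6 read-ops
cycle 28: I6 finished on DivU
cycle 29: I6→R6
cycle 30: issue I7 (IntU)
cycle 31: I7 read-ops
cycle 32: I7 finished on IntU
cycle 33: I7→R6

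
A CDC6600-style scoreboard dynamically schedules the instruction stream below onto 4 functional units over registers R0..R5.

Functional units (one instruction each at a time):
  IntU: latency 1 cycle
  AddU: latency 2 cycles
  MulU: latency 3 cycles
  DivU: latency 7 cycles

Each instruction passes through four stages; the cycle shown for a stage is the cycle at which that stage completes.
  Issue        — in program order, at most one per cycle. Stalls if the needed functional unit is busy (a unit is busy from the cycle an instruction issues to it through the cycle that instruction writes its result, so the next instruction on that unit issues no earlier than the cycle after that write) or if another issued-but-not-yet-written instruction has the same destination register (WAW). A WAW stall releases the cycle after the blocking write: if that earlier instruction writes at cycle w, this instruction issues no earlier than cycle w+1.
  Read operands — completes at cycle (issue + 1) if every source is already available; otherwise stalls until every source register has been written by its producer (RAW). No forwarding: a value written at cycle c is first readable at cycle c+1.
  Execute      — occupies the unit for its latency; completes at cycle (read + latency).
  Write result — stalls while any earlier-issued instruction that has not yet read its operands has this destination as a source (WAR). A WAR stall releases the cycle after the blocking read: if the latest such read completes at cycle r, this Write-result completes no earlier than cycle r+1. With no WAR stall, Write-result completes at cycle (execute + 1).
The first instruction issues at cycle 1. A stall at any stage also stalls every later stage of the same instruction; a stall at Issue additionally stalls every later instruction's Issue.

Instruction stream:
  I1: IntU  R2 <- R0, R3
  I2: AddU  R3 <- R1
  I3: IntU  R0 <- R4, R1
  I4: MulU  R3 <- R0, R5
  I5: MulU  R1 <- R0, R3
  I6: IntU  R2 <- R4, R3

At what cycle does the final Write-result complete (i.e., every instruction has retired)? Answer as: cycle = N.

[I1] 1/2/3/4
[I2] 2/3/5/6
[I3] 5/6/7/8  (struct: IntU busy until I1 writes@4)
[I4] 7/9/12/13  (WAW R3: wait I2 write@6; RAW R0: wait I3 write@8)
[I5] 14/15/18/19  (struct: MulU busy until I4 writes@13)
[I6] 15/16/17/18

cycle = 19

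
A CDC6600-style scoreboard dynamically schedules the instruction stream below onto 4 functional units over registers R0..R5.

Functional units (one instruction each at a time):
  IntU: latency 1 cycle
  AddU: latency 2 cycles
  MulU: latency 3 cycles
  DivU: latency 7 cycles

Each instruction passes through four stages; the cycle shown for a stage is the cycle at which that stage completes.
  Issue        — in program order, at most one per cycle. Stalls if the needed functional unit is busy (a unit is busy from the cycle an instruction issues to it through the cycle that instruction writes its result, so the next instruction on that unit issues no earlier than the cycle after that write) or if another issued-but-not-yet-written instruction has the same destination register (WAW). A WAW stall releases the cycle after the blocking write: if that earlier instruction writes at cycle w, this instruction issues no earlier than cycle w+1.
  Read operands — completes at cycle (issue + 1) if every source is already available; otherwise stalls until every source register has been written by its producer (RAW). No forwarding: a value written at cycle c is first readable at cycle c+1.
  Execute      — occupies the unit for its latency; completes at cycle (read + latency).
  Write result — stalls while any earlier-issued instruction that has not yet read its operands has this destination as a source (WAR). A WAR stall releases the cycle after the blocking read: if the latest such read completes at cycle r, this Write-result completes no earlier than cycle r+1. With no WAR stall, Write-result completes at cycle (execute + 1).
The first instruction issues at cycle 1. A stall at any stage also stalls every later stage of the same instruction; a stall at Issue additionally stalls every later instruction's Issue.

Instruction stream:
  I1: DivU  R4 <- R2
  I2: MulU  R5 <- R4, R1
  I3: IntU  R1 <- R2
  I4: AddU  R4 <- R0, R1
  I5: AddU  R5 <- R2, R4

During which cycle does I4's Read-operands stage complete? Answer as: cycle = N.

cycle 1: I1 dispatched to DivU
cycle 2: I1 operands ready | I2 dispatched to MulU
cycle 3: I3 dispatched to IntU
cycle 4: I3 operands ready
cycle 5: I3 complete
cycle 9: I1 complete
cycle 10: R4←I1
cycle 11: I2 operands ready | I4 dispatched to AddU
cycle 12: R1←I3
cycle 13: I4 operands ready
cycle 14: I2 complete
cycle 15: R5←I2 | I4 complete
cycle 16: R4←I4
cycle 17: I5 dispatched to AddU
cycle 18: I5 operands ready
cycle 20: I5 complete
cycle 21: R5←I5

cycle = 13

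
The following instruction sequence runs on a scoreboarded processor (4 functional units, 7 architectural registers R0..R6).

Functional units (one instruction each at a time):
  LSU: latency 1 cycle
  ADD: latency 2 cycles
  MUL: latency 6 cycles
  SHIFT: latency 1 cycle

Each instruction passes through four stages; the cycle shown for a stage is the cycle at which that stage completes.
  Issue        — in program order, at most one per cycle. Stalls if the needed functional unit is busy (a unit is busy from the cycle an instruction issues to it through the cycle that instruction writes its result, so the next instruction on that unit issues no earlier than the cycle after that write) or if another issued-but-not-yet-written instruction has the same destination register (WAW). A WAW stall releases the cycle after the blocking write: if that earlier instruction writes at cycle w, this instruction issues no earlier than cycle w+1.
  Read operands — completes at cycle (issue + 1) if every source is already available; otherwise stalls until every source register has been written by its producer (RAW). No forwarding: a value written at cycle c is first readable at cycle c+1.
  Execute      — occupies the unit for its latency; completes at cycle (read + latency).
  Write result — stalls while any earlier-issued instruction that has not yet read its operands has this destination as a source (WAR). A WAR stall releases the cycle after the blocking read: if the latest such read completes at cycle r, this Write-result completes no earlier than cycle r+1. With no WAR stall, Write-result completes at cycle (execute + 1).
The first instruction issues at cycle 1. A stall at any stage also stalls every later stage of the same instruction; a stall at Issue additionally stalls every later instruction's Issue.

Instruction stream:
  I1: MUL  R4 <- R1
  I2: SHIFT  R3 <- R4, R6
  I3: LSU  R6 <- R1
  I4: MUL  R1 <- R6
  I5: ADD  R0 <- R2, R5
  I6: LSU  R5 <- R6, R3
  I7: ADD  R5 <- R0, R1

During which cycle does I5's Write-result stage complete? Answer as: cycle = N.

I1: IS=1 RO=2 EX=8 WR=9
I2: IS=2 RO=10 EX=11 WR=12  [RAW R4: wait I1 write@9]
I3: IS=3 RO=4 EX=5 WR=11  [WAR R6: wait I2 read@10]
I4: IS=10 RO=12 EX=18 WR=19  [struct: MUL busy until I1 writes@9; RAW R6: wait I3 write@11]
I5: IS=11 RO=12 EX=14 WR=15
I6: IS=12 RO=13 EX=14 WR=15
I7: IS=16 RO=20 EX=22 WR=23  [WAW R5: wait I6 write@15; RAW R1: wait I4 write@19]

cycle = 15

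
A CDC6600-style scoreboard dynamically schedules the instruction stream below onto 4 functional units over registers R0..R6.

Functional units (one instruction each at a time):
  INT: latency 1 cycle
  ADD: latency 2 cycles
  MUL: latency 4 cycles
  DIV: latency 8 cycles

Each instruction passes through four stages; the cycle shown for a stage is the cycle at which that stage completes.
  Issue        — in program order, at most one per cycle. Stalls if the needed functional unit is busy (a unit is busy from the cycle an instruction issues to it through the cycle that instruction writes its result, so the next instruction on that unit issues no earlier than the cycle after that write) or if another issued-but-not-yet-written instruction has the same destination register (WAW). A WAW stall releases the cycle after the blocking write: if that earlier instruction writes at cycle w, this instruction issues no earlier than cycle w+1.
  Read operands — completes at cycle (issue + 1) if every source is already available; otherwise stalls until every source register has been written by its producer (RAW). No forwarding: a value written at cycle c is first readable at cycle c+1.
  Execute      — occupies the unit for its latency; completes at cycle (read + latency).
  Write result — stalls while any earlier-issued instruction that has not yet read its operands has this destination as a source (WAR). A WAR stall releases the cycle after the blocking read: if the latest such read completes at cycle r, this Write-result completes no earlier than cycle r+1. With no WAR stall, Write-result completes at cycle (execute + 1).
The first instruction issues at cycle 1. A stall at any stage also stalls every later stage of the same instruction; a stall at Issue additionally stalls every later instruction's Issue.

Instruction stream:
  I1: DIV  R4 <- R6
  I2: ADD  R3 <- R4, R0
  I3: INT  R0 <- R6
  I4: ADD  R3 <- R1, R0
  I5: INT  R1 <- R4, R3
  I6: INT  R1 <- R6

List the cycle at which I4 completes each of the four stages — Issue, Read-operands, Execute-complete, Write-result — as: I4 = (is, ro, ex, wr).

1) issue 1, read 2, done 10, write 11
2) issue 2, read 12, done 14, write 15  <RAW R4: wait I1 write@11>
3) issue 3, read 4, done 5, write 13  <WAR R0: wait I2 read@12>
4) issue 16, read 17, done 19, write 20  <struct: ADD busy until I2 writes@15>
5) issue 17, read 21, done 22, write 23  <RAW R3: wait I4 write@20>
6) issue 24, read 25, done 26, write 27  <struct: INT busy until I5 writes@23>

I4 = (16, 17, 19, 20)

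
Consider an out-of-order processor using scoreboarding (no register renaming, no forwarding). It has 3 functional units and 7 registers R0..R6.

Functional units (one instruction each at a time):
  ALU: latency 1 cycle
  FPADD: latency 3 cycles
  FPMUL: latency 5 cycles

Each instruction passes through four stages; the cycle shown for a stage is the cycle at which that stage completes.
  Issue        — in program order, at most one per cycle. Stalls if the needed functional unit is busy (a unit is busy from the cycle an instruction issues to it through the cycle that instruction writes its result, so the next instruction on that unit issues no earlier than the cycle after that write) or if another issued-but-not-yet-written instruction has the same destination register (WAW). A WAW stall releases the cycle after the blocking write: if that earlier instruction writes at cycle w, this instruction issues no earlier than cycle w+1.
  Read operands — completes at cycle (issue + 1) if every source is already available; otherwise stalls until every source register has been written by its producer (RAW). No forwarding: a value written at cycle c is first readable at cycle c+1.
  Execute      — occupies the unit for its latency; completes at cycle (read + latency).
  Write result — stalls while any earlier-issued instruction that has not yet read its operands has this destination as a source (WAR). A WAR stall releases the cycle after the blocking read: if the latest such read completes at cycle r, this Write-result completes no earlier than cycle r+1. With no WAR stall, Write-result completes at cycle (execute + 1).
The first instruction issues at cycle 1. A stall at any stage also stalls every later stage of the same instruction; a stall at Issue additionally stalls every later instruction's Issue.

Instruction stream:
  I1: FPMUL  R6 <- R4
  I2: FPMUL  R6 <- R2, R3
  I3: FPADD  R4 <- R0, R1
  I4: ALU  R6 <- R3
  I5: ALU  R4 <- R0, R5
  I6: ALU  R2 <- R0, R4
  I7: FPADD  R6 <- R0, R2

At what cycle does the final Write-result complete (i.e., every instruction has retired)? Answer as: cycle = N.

cycle 1: issue I1 (FPMUL)
cycle 2: I1 read-ops
cycle 7: I1 finished on FPMUL
cycle 8: I1→R6
cycle 9: issue I2 (FPMUL)
cycle 10: I2 read-ops | issue I3 (FPADD)
cycle 11: I3 read-ops
cycle 14: I3 finished on FPADD
cycle 15: I2 finished on FPMUL | I3→R4
cycle 16: I2→R6
cycle 17: issue I4 (ALU)
cycle 18: I4 read-ops
cycle 19: I4 finished on ALU
cycle 20: I4→R6
cycle 21: issue I5 (ALU)
cycle 22: I5 read-ops
cycle 23: I5 finished on ALU
cycle 24: I5→R4
cycle 25: issue I6 (ALU)
cycle 26: I6 read-ops | issue I7 (FPADD)
cycle 27: I6 finished on ALU
cycle 28: I6→R2
cycle 29: I7 read-ops
cycle 32: I7 finished on FPADD
cycle 33: I7→R6

cycle = 33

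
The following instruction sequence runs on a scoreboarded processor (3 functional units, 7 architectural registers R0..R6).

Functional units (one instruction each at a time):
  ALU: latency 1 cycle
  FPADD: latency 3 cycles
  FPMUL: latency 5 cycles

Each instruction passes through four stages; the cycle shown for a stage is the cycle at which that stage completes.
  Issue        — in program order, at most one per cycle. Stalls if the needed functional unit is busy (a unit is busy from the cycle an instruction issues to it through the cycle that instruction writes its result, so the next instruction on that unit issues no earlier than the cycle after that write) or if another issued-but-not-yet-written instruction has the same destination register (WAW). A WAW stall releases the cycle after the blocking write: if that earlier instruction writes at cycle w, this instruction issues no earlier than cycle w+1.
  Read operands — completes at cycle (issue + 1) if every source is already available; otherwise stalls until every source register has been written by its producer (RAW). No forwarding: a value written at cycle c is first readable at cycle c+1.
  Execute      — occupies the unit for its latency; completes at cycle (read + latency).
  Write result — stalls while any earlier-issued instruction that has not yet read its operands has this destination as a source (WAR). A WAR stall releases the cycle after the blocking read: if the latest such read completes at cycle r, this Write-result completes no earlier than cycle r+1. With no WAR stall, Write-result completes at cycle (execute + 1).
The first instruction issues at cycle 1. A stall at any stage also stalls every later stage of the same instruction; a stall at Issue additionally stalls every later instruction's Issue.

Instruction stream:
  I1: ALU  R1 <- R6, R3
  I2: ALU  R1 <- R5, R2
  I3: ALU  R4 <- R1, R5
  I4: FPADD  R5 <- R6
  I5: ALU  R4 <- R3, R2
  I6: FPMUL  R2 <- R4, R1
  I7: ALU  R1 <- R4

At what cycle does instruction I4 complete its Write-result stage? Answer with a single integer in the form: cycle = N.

cycle = 15

t=1  I1 dispatched to ALU
t=2  I1 operands ready
t=3  I1 complete
t=4  R1←I1
t=5  I2 dispatched to ALU
t=6  I2 operands ready
t=7  I2 complete
t=8  R1←I2
t=9  I3 dispatched to ALU
t=10  I3 operands ready, I4 dispatched to FPADD
t=11  I3 complete, I4 operands ready
t=12  R4←I3
t=13  I5 dispatched to ALU
t=14  I4 complete, I5 operands ready, I6 dispatched to FPMUL
t=15  R5←I4, I5 complete
t=16  R4←I5
t=17  I6 operands ready, I7 dispatched to ALU
t=18  I7 operands ready
t=19  I7 complete
t=20  R1←I7
t=22  I6 complete
t=23  R2←I6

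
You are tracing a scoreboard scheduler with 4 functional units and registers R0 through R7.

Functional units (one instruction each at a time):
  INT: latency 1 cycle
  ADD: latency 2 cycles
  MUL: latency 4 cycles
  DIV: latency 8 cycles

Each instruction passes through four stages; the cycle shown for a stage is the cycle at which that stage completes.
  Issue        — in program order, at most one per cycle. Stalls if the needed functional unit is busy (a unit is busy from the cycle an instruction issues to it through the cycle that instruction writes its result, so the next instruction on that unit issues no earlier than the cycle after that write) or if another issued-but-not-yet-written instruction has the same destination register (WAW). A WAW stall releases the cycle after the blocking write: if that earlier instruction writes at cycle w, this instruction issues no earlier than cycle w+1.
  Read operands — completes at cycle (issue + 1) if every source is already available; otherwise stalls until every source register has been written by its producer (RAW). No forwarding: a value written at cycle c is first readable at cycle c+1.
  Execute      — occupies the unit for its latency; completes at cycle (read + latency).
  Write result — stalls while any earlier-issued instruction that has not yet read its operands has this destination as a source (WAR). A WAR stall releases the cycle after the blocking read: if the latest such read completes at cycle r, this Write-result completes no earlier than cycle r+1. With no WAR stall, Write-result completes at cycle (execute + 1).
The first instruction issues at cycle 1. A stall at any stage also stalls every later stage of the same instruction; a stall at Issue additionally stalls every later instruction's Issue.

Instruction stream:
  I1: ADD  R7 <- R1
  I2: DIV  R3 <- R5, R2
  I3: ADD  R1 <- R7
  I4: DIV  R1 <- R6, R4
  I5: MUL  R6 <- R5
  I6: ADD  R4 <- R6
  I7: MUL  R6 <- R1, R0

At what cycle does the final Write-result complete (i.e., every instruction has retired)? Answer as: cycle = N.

t=1  I1→ADD
t=2  I1 RO · I2→DIV
t=3  I2 RO
t=4  I1 EX
t=5  I1 WR R7
t=6  I3→ADD
t=7  I3 RO
t=9  I3 EX
t=10  I3 WR R1
t=11  I2 EX
t=12  I2 WR R3
t=13  I4→DIV
t=14  I4 RO · I5→MUL
t=15  I5 RO · I6→ADD
t=19  I5 EX
t=20  I5 WR R6
t=21  I6 RO · I7→MUL
t=22  I4 EX
t=23  I4 WR R1 · I6 EX
t=24  I6 WR R4 · I7 RO
t=28  I7 EX
t=29  I7 WR R6

cycle = 29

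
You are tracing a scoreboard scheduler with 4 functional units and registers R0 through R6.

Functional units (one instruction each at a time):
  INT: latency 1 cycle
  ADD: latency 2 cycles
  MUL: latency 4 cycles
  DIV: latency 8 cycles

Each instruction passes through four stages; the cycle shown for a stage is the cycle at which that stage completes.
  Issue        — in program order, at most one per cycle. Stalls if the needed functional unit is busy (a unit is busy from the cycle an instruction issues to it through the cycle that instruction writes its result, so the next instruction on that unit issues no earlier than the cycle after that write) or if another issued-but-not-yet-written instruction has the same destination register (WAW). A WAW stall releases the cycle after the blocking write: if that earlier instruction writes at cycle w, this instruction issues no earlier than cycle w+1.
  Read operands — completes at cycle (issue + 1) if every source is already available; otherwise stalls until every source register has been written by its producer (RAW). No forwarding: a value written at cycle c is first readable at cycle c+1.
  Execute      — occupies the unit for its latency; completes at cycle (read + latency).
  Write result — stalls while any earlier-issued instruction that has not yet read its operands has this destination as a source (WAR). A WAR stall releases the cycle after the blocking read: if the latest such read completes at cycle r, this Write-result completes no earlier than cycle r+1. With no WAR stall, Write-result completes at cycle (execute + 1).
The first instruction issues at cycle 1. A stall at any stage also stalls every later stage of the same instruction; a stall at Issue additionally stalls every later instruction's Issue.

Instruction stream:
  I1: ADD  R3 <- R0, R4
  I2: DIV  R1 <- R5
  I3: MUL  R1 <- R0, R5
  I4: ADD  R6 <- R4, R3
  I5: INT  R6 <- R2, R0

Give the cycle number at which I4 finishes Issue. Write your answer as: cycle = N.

[1] I1→ADD
[2] I1 RO · I2→DIV
[3] I2 RO
[4] I1 EX
[5] I1 WR R3
[11] I2 EX
[12] I2 WR R1
[13] I3→MUL
[14] I3 RO · I4→ADD
[15] I4 RO
[17] I4 EX
[18] I3 EX · I4 WR R6
[19] I3 WR R1 · I5→INT
[20] I5 RO
[21] I5 EX
[22] I5 WR R6

cycle = 14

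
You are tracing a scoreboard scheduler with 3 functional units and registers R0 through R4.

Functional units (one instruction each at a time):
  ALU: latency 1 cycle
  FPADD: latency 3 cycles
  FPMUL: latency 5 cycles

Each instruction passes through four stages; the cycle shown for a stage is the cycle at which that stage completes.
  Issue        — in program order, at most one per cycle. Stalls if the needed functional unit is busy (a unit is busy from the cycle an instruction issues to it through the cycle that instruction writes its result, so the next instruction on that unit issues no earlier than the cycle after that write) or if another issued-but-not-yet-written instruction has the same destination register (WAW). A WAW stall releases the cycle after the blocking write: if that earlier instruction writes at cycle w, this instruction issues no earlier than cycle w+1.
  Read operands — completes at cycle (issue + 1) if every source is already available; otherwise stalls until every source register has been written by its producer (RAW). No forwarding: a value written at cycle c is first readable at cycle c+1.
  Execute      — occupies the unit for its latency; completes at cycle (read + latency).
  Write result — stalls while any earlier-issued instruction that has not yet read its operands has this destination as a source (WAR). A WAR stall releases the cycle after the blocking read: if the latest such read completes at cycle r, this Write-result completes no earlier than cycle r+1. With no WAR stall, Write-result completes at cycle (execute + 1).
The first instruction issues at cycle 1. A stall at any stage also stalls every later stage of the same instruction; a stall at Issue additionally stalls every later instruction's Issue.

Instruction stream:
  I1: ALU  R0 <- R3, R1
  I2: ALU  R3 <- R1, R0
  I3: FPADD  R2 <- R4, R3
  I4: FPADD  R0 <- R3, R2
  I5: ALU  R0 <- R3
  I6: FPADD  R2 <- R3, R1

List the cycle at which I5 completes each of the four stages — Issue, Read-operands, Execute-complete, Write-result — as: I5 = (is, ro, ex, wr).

I5 = (20, 21, 22, 23)

[I1] 1/2/3/4
[I2] 5/6/7/8  (struct: ALU busy until I1 writes@4)
[I3] 6/9/12/13  (RAW R3: wait I2 write@8)
[I4] 14/15/18/19  (struct: FPADD busy until I3 writes@13)
[I5] 20/21/22/23  (WAW R0: wait I4 write@19)
[I6] 21/22/25/26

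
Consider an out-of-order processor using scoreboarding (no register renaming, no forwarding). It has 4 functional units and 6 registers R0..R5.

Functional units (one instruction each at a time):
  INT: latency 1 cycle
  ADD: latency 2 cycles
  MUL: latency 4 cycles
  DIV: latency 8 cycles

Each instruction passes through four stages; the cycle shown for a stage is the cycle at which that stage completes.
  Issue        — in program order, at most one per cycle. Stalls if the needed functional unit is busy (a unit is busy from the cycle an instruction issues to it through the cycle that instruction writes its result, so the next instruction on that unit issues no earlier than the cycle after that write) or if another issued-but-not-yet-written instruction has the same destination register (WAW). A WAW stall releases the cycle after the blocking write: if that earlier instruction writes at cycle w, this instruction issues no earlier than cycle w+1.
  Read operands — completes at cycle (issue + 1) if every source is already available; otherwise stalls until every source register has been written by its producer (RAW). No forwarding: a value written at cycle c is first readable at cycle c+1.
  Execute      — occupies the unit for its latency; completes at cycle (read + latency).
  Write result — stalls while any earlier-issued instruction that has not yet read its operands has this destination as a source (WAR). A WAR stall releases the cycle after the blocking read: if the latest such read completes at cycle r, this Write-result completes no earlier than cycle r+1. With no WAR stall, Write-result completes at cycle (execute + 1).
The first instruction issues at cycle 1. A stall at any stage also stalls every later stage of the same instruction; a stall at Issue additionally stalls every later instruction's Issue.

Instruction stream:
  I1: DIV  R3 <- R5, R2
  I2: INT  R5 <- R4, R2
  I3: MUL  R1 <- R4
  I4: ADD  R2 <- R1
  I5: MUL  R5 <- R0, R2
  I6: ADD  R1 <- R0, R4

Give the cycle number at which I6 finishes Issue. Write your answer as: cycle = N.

cycle = 14

I1 -> (1, 2, 10, 11)
I2 -> (2, 3, 4, 5)
I3 -> (3, 4, 8, 9)
I4 -> (4, 10, 12, 13)  // RAW R1: wait I3 write@9
I5 -> (10, 14, 18, 19)  // struct: MUL busy until I3 writes@9, RAW R2: wait I4 write@13
I6 -> (14, 15, 17, 18)  // struct: ADD busy until I4 writes@13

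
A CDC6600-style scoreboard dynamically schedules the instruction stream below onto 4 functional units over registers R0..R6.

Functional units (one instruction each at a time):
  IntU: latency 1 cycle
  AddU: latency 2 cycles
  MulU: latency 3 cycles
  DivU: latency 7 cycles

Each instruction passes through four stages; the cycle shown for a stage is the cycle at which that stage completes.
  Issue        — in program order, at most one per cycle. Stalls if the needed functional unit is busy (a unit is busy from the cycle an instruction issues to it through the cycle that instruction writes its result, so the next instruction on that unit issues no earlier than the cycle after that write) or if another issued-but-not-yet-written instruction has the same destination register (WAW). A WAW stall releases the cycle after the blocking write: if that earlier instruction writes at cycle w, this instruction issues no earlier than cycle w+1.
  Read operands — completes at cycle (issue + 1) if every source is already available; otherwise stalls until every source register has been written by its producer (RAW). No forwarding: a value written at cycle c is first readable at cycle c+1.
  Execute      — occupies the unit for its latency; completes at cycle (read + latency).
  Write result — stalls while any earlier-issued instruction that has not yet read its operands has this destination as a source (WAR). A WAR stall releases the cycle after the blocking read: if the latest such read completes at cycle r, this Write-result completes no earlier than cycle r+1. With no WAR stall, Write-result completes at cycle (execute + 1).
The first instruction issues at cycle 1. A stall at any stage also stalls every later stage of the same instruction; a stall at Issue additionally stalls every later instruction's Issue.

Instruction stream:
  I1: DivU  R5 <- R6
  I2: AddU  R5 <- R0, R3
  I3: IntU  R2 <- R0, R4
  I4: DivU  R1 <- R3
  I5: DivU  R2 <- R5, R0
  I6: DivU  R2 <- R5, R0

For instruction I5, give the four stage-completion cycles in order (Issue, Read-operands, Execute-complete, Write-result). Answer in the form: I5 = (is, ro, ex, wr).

I5 = (23, 24, 31, 32)

[1] I1→DivU
[2] I1 RO
[9] I1 EX
[10] I1 WR R5
[11] I2→AddU
[12] I2 RO · I3→IntU
[13] I3 RO · I4→DivU
[14] I2 EX · I3 EX · I4 RO
[15] I2 WR R5 · I3 WR R2
[21] I4 EX
[22] I4 WR R1
[23] I5→DivU
[24] I5 RO
[31] I5 EX
[32] I5 WR R2
[33] I6→DivU
[34] I6 RO
[41] I6 EX
[42] I6 WR R2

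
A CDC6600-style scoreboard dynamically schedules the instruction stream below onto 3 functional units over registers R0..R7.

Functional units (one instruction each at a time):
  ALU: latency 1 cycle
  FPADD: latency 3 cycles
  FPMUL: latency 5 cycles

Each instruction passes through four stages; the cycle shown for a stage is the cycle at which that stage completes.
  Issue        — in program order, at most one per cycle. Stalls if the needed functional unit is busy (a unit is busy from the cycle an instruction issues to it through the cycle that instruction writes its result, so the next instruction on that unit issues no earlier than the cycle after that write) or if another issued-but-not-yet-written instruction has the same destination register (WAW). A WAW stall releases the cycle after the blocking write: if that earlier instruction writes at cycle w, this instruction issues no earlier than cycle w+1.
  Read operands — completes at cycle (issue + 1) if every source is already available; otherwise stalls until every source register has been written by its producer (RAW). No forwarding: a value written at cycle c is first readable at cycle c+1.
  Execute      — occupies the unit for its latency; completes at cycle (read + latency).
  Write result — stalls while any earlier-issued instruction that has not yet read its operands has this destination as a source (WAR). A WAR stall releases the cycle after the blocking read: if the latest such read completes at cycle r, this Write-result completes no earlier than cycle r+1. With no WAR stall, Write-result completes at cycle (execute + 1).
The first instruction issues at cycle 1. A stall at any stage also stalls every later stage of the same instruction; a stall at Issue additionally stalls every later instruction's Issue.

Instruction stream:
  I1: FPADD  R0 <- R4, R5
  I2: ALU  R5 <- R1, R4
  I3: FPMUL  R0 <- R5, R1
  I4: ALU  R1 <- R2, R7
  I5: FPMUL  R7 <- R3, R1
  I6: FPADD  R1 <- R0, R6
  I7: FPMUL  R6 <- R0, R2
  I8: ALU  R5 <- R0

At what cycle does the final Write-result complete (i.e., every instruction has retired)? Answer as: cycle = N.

I1  is:1  ro:2  ex:5  wr:6
I2  is:2  ro:3  ex:4  wr:5
I3  is:7  ro:8  ex:13  wr:14  — WAW R0: wait I1 write@6
I4  is:8  ro:9  ex:10  wr:11
I5  is:15  ro:16  ex:21  wr:22  — struct: FPMUL busy until I3 writes@14
I6  is:16  ro:17  ex:20  wr:21
I7  is:23  ro:24  ex:29  wr:30  — struct: FPMUL busy until I5 writes@22
I8  is:24  ro:25  ex:26  wr:27

cycle = 30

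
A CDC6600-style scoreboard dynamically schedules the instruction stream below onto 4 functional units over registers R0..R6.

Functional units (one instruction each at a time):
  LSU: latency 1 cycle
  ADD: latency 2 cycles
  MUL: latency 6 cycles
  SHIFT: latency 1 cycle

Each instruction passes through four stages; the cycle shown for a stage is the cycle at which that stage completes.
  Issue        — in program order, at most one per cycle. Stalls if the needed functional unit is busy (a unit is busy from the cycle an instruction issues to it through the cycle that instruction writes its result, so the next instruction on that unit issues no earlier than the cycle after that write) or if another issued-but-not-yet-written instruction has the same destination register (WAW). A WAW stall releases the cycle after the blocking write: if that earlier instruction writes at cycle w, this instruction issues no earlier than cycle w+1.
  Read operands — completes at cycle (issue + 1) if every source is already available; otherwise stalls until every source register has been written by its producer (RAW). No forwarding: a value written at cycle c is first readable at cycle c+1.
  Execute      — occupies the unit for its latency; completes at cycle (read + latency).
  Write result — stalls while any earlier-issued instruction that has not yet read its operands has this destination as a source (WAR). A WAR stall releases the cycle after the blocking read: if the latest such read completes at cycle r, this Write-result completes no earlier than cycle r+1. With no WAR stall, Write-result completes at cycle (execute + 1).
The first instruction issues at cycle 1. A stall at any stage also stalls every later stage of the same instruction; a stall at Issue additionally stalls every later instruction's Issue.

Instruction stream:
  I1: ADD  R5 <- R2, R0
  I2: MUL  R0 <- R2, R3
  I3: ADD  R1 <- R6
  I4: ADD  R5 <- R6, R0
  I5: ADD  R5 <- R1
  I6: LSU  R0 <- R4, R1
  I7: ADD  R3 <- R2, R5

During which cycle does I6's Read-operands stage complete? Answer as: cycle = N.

t=1  I1 dispatched to ADD
t=2  I1 operands ready · I2 dispatched to MUL
t=3  I2 operands ready
t=4  I1 complete
t=5  R5←I1
t=6  I3 dispatched to ADD
t=7  I3 operands ready
t=9  I2 complete · I3 complete
t=10  R0←I2 · R1←I3
t=11  I4 dispatched to ADD
t=12  I4 operands ready
t=14  I4 complete
t=15  R5←I4
t=16  I5 dispatched to ADD
t=17  I5 operands ready · I6 dispatched to LSU
t=18  I6 operands ready
t=19  I5 complete · I6 complete
t=20  R5←I5 · R0←I6
t=21  I7 dispatched to ADD
t=22  I7 operands ready
t=24  I7 complete
t=25  R3←I7

cycle = 18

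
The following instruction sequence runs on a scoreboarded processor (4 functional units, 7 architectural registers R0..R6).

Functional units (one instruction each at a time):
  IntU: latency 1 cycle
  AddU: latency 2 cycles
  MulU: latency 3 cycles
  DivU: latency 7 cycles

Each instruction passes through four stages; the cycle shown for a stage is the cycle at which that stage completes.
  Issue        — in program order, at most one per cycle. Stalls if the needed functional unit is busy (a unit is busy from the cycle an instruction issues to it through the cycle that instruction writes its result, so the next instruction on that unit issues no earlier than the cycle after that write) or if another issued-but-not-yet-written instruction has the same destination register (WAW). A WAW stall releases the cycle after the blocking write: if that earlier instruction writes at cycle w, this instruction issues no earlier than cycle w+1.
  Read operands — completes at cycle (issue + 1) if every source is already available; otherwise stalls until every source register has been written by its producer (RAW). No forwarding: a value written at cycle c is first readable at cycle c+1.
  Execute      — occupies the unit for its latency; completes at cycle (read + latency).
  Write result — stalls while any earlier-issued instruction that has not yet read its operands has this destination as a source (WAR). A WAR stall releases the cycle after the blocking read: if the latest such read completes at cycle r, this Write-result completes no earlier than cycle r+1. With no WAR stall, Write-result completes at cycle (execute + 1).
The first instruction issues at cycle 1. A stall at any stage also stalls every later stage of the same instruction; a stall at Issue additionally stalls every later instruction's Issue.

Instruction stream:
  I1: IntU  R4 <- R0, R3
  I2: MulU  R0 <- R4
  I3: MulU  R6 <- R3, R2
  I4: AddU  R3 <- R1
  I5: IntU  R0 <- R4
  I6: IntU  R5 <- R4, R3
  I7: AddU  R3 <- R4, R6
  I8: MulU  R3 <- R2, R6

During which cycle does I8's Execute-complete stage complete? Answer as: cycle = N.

c1: issue I1 (IntU)
c2: I1 read-ops; issue I2 (MulU)
c3: I1 finished on IntU
c4: I1→R4
c5: I2 read-ops
c8: I2 finished on MulU
c9: I2→R0
c10: issue I3 (MulU)
c11: I3 read-ops; issue I4 (AddU)
c12: I4 read-ops; issue I5 (IntU)
c13: I5 read-ops
c14: I3 finished on MulU; I4 finished on AddU; I5 finished on IntU
c15: I3→R6; I4→R3; I5→R0
c16: issue I6 (IntU)
c17: I6 read-ops; issue I7 (AddU)
c18: I6 finished on IntU; I7 read-ops
c19: I6→R5
c20: I7 finished on AddU
c21: I7→R3
c22: issue I8 (MulU)
c23: I8 read-ops
c26: I8 finished on MulU
c27: I8→R3

cycle = 26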